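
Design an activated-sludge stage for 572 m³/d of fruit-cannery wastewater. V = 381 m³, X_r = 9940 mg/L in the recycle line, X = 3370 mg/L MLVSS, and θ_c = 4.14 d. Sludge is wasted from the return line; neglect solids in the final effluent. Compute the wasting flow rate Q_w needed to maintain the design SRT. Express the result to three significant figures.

Q_w ≈ 31.2 m³/d

Q_w = (V·X)/(θ_c X_r) = 381.0 × 3370 / (4.14 × 9940) = 31.20 m³/d.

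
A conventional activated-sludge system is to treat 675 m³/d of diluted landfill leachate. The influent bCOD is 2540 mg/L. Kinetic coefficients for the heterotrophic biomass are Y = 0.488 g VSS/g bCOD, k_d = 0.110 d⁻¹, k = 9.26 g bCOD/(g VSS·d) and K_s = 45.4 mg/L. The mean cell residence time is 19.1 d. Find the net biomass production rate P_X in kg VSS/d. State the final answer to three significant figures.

For a completely mixed reactor with recycle the Lawrence–McCarty relation gives S = K_s·(1 + k_d·θ_c) / [θ_c·(Y·k − k_d) − 1] = 45.4 × (1 + 0.110 × 19.1) / [19.1 × (0.488 × 9.26 − 0.110) − 1] = 140.8 / 83.21 = 1.692 mg/L.
The observed yield is Y_obs = Y/(1 + k_d·θ_c) = 0.488 / (1 + 0.110 × 19.1) = 0.488 / 3.101 = 0.1574 g VSS per g bCOD removed.
ΔS = 2540 − 1.69 = 2538 mg/L, so the substrate removal rate is 675 × 2538/1000 = 1713 kg bCOD/d.
So the net sludge growth is P_X = 0.1574 × 1713 = 269.6 kg VSS/d.

P_X ≈ 270 kg VSS/d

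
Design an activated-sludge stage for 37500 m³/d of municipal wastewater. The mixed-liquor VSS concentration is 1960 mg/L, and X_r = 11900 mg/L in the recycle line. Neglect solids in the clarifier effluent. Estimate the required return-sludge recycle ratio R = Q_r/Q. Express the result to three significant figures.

R ≈ 0.197

Mass balance around the secondary clarifier (neglecting effluent solids): R = X / (X_r − X) = 1960 / (11900 − 1960) = 0.1972.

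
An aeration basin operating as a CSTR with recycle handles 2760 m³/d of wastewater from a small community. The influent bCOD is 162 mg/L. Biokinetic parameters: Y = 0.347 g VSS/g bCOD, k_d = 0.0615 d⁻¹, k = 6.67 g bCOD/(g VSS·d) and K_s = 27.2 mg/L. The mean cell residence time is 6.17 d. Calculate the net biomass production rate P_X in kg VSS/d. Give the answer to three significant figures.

P_X ≈ 110 kg VSS/d

For a completely mixed reactor with recycle the Lawrence–McCarty relation gives S = K_s·(1 + k_d·θ_c) / [θ_c·(Y·k − k_d) − 1] = 27.2 × (1 + 0.0615 × 6.17) / [6.17 × (0.347 × 6.67 − 0.0615) − 1] = 37.52 / 12.90 = 2.908 mg/L.
The observed yield is Y_obs = Y/(1 + k_d·θ_c) = 0.347 / (1 + 0.0615 × 6.17) = 0.347 / 1.379 = 0.2515 g VSS per g bCOD removed.
Mass of bCOD removed per day: Q(S₀ − S) = 2760 × 159.1 g/m³ = 439.1 kg/d.
Biomass produced: P_X = Y_obs·Q·ΔS = 0.2515 × 439.1 ≈ 110.5 kg VSS/d.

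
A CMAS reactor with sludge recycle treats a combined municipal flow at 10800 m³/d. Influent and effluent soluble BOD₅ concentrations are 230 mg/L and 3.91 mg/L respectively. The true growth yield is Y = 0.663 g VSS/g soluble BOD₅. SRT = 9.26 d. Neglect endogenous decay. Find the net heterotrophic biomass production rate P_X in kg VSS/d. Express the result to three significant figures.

P_X ≈ 1620 kg VSS/d

No decay correction is needed, so Y_obs = Y = 0.663.
Q·(S₀ − S) = 10800 × (230 − 3.91) × 10⁻³ = 2442 kg/d removed.
Biomass produced: P_X = Y_obs·Q·ΔS = 0.6630 × 2442 ≈ 1619 kg VSS/d.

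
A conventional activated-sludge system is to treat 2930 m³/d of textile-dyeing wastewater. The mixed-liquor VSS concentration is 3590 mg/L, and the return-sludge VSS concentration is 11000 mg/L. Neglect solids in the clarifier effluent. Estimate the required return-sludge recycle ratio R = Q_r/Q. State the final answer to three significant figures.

R = Q_r/Q = X/(X_r − X) = 3590 / (11000 − 3590) = 0.4845.

R ≈ 0.484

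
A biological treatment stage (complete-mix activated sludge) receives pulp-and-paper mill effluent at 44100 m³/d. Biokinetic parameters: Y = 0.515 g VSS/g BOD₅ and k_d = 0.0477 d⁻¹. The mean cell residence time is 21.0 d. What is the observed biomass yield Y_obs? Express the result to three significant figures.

Y_obs = Y / (1 + k_d θ_c) = 0.515 / (1 + 0.0477 × 21.0) = 0.515 / 2.002 = 0.2573.

Y_obs ≈ 0.257 g VSS/g BOD₅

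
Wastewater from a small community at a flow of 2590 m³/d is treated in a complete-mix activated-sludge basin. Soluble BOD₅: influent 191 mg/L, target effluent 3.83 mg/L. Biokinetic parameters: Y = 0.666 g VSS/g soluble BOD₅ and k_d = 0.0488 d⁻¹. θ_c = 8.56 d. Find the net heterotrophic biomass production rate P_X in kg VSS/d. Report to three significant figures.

Correct the yield for decay: Y_obs = Y/(1 + k_d θ_c) = 0.666 / (1 + 0.0488 × 8.56) = 0.666 / 1.418 = 0.4698.
ΔS = 191 − 3.83 = 187.2 mg/L, so the substrate removal rate is 2590 × 187.2/1000 = 484.8 kg soluble BOD₅/d.
Net biomass production P_X = Y_obs × Q·(S₀ − S) = 0.4698 × 484.8 = 227.7 kg VSS/d.

P_X ≈ 228 kg VSS/d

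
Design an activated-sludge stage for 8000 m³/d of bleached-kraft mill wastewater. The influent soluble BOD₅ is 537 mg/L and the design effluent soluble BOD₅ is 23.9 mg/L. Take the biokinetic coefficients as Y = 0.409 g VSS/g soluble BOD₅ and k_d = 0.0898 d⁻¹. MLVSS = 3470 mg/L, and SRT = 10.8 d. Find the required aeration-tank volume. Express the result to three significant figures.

V ≈ 2650 m³

Rearranging the biomass balance for a CMAS with decay, V = Y·Q·ΔS·θ_c / [X·(1+k_d θ_c)] = 0.409 × 8000 × (537 − 23.9) × 10.8 / [3470 × (1 + 0.0898 × 10.8)] = 1.81×10^7 / 6835 = 2653 m³.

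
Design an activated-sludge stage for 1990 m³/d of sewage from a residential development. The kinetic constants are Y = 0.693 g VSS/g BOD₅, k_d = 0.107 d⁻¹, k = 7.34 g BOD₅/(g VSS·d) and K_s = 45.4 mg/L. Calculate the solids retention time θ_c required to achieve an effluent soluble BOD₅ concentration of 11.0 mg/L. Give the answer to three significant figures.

θ_c ≈ 1.13 d

From 1/θ_c = Y·k·S/(K_s + S) − k_d: Y·k·S/(K_s+S) = 0.693 × 7.34 × 11.0 / (45.4 + 11.0) = 0.9921 d⁻¹.
1/θ_c = 0.9921 − 0.107 = 0.8851 d⁻¹, so θ_c = 1.130 d.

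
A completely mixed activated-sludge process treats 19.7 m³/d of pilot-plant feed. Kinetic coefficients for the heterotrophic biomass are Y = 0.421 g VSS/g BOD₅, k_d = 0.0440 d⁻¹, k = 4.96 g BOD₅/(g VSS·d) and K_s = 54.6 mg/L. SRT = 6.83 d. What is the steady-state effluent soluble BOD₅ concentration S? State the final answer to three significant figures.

S ≈ 5.48 mg/L

Effluent substrate depends only on kinetics and SRT: S = K_s(1 + k_d θ_c) / [θ_c(Yk − k_d) − 1] = 54.6 × (1 + 0.0440 × 6.83) / [6.83 × (0.421 × 4.96 − 0.0440) − 1] = 71.01 / 12.96 = 5.478 mg/L.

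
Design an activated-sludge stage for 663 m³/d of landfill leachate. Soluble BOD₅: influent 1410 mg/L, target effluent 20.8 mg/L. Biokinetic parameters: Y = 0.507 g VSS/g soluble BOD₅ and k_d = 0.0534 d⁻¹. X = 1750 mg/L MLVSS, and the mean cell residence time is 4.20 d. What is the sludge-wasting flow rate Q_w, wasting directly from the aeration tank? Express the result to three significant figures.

Steady-state biomass mass balance: V·X·(1 + k_d·θ_c) = Y·Q·(S₀ − S)·θ_c, so V = 0.507 × 663 × (1410 − 20.8) × 4.20 / [1750 × (1 + 0.0534 × 4.20)] = 1.96×10^6 / 2142 = 915.4 m³.
Wasting from the aeration tank: Q_w = V / θ_c = 915.4 / 4.20 = 218.0 m³/d.

Q_w ≈ 218 m³/d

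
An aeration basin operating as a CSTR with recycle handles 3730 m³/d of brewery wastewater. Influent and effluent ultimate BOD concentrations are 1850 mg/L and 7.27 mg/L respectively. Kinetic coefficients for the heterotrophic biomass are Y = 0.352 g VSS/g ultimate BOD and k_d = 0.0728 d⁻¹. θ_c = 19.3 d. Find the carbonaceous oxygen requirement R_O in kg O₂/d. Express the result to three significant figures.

R_O ≈ 5440 kg O₂/d

The observed yield is Y_obs = Y/(1 + k_d·θ_c) = 0.352 / (1 + 0.0728 × 19.3) = 0.352 / 2.405 = 0.1464 g VSS per g ultimate BOD removed.
ΔS = 1850 − 7.27 = 1843 mg/L, so the substrate removal rate is 3730 × 1843/1000 = 6873 kg ultimate BOD/d.
Biomass synthesised: P_X = Y_obs × 6873 = 1006 kg VSS/d.
R_O = Q·(S₀ − S) − 1.42·P_X = 6873 − 1.42 × 1006 = 5445 kg O₂/d.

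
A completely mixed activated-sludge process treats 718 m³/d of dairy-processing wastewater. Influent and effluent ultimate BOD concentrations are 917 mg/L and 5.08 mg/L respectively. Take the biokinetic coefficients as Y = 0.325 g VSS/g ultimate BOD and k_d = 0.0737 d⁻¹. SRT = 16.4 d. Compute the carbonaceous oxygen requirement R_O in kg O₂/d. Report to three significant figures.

Correct the yield for decay: Y_obs = Y/(1 + k_d θ_c) = 0.325 / (1 + 0.0737 × 16.4) = 0.325 / 2.209 = 0.1471.
Q·(S₀ − S) = 718 × (917 − 5.08) × 10⁻³ = 654.8 kg/d removed.
Net sludge production P_X = 0.1471 × 654.8 = 96.35 kg VSS/d.
R_O = Q·(S₀ − S) − 1.42·P_X = 654.8 − 1.42 × 96.35 = 517.9 kg O₂/d.

R_O ≈ 518 kg O₂/d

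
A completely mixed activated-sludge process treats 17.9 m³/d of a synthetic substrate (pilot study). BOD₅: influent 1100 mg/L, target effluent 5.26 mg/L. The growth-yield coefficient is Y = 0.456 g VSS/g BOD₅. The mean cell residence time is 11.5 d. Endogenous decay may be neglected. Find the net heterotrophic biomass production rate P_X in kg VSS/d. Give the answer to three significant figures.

No decay correction is needed, so Y_obs = Y = 0.456.
Mass of BOD₅ removed per day: Q(S₀ − S) = 17.9 × 1095 g/m³ = 19.60 kg/d.
P_X = Y_obs · Q(S₀ − S) = 0.4560 × 19.60 = 8.936 kg VSS/d.

P_X ≈ 8.94 kg VSS/d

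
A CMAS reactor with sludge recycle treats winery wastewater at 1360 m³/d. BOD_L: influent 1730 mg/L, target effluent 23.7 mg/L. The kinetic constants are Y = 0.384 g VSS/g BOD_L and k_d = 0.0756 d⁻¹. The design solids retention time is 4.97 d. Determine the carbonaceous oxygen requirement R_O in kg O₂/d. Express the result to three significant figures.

R_O ≈ 1400 kg O₂/d

Correct the yield for decay: Y_obs = Y/(1 + k_d θ_c) = 0.384 / (1 + 0.0756 × 4.97) = 0.384 / 1.376 = 0.2791.
Substrate removed = Q·(S₀ − S) = 1360 m³/d × (1730 − 23.7) g/m³ = 2.32×10^6 g/d = 2321 kg/d.
Net sludge production P_X = 0.2791 × 2321 = 647.7 kg VSS/d.
Carbonaceous O₂ demand = substrate oxidised − cell-mass equivalent = 2321 − 1.42 × 647.7 = 1401 kg O₂/d.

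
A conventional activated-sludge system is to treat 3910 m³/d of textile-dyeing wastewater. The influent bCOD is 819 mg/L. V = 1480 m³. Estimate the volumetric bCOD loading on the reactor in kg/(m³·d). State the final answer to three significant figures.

L_v ≈ 2.16 kg bCOD/(m³·d)

Volumetric loading L_v = Q·S₀ / V = 3910 × 819 g/m³ / 1480 m³ = 2164 g/(m³·d) = 2.164 kg bCOD/(m³·d).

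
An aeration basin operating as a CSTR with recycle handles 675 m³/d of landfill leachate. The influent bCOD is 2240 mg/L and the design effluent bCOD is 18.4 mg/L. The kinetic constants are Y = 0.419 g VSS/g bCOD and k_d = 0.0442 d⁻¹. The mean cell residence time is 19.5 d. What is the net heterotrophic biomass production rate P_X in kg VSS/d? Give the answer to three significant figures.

Correct the yield for decay: Y_obs = Y/(1 + k_d θ_c) = 0.419 / (1 + 0.0442 × 19.5) = 0.419 / 1.862 = 0.2250.
Mass of bCOD removed per day: Q(S₀ − S) = 675 × 2222 g/m³ = 1500 kg/d.
Net biomass production P_X = Y_obs × Q·(S₀ − S) = 0.2250 × 1500 = 337.5 kg VSS/d.

P_X ≈ 337 kg VSS/d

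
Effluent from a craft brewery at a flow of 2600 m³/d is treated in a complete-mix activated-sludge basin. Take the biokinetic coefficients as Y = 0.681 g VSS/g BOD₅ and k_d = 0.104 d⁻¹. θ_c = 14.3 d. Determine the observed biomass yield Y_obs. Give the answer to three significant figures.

Y_obs ≈ 0.274 g VSS/g BOD₅

The observed yield is Y_obs = Y/(1 + k_d·θ_c) = 0.681 / (1 + 0.104 × 14.3) = 0.681 / 2.487 = 0.2738 g VSS per g BOD₅ removed.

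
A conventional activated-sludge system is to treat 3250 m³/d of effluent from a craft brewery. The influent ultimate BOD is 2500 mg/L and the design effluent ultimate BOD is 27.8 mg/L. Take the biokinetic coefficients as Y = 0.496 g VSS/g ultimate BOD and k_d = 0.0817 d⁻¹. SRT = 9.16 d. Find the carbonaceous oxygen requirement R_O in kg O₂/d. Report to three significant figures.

The observed yield is Y_obs = Y/(1 + k_d·θ_c) = 0.496 / (1 + 0.0817 × 9.16) = 0.496 / 1.748 = 0.2837 g VSS per g ultimate BOD removed.
Q·(S₀ − S) = 3250 × (2500 − 27.8) × 10⁻³ = 8035 kg/d removed.
P_X = Y_obs·Q·(S₀ − S) = 0.2837 × 8035 = 2279 kg VSS/d.
R_O = Q·(S₀ − S) − 1.42·P_X = 8035 − 1.42 × 2279 = 4798 kg O₂/d.

R_O ≈ 4800 kg O₂/d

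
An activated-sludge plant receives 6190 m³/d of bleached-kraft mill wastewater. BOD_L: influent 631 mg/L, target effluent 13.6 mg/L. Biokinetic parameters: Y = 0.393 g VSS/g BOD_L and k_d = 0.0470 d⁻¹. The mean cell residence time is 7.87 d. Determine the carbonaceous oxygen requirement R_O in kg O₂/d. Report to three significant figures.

Observed yield with endogenous decay: Y_obs = Y / (1 + k_d·θ_c) = 0.393 / (1 + 0.0470 × 7.87) = 0.393 / 1.370 = 0.2869 g VSS/g BOD_L.
Q·(S₀ − S) = 6190 × (631 − 13.6) × 10⁻³ = 3822 kg/d removed.
Net sludge production P_X = 0.2869 × 3822 = 1096 kg VSS/d.
R_O = Q·(S₀ − S) − 1.42·P_X = 3822 − 1.42 × 1096 = 2265 kg O₂/d.

R_O ≈ 2260 kg O₂/d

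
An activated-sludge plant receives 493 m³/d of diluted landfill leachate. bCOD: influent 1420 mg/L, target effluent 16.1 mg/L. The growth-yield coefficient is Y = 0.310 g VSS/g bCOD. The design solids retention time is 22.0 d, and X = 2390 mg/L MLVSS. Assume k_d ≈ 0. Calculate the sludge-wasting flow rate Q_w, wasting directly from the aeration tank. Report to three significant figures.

With k_d = 0 the design equation reduces to V = Y Q (S₀−S) θ_c / X = 0.310 × 493 × (1420 − 16.1) × 22.0 / 2390 = 1975 m³.
With mixed-liquor wasting, θ_c = V/Q_w, so Q_w = V/θ_c = 1975/22.0 = 89.77 m³/d.

Q_w ≈ 89.8 m³/d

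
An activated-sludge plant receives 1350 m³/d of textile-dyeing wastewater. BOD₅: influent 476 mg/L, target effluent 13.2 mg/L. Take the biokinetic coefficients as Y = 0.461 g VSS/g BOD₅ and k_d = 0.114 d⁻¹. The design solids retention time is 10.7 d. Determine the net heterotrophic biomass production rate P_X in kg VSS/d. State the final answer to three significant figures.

P_X ≈ 130 kg VSS/d

Y_obs = Y / (1 + k_d θ_c) = 0.461 / (1 + 0.114 × 10.7) = 0.461 / 2.220 = 0.2077.
Mass of BOD₅ removed per day: Q(S₀ − S) = 1350 × 462.8 g/m³ = 624.8 kg/d.
P_X = Y_obs · Q(S₀ − S) = 0.2077 × 624.8 = 129.8 kg VSS/d.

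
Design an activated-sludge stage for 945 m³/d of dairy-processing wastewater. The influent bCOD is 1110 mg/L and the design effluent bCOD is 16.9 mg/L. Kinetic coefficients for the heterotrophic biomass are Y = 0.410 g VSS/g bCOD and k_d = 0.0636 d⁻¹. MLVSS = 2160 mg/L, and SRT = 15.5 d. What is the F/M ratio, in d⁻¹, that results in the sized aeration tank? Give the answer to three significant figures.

Steady-state biomass mass balance: V·X·(1 + k_d·θ_c) = Y·Q·(S₀ − S)·θ_c, so V = 0.410 × 945 × (1110 − 16.9) × 15.5 / [2160 × (1 + 0.0636 × 15.5)] = 6.56×10^6 / 4289 = 1530 m³.
F/M = Q·S₀ / (V·X) = 945 × 1110 / (1530 × 2160) = 0.3173 g bCOD·(g VSS·d)⁻¹.

F/M ≈ 0.317 d⁻¹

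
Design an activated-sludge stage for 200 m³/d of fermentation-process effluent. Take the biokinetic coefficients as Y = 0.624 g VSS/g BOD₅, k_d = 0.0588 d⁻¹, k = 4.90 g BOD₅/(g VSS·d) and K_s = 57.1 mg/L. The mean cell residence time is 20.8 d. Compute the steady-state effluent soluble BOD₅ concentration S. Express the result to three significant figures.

S ≈ 2.07 mg/L

From the Monod/SRT balance for a CMAS, S = K_s·(1+k_d θ_c)/[θ_c·(Y k − k_d) − 1] = 57.1 × (1 + 0.0588 × 20.8) / [20.8 × (0.624 × 4.90 − 0.0588) − 1] = 126.9 / 61.38 = 2.068 mg/L.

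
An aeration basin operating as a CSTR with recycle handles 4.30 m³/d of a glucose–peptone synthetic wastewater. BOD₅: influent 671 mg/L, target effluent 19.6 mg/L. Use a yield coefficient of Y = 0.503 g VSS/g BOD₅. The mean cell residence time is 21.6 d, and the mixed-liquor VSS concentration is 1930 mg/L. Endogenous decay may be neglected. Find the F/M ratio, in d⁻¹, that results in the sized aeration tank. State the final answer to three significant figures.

F/M ≈ 0.0948 d⁻¹

Biomass mass balance (decay neglected): V·X = Y·Q·(S₀ − S)·θ_c, so V = 0.503 × 4.30 × (671 − 19.6) × 21.6 / 1930 = 15.77 m³.
F/M = Q·S₀ / (V·X) = 4.30 × 671 / (15.77 × 1930) = 0.09481 g BOD₅·(g VSS·d)⁻¹.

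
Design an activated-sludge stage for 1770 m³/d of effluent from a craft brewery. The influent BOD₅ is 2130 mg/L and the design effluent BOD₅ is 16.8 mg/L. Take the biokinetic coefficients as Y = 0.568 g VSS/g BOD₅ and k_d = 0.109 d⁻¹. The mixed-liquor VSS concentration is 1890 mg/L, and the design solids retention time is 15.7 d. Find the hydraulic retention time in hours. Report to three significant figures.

From the SRT design equation V = Y Q (S₀−S) θ_c / [X (1 + k_d θ_c)] = 0.568 × 1770 × (2130 − 16.8) × 15.7 / [1890 × (1 + 0.109 × 15.7)] = 3.34×10^7 / 5124 = 6509 m³.
Hydraulic retention time τ = V/Q = 6509 / 1770 = 3.677 d = 88.26 h.

τ ≈ 88.3 h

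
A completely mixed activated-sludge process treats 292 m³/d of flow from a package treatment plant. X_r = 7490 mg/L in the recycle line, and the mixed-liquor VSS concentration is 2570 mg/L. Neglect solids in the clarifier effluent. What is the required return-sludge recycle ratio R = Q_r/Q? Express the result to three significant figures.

Mass balance around the secondary clarifier (neglecting effluent solids): R = X / (X_r − X) = 2570 / (7490 − 2570) = 0.5224.

R ≈ 0.522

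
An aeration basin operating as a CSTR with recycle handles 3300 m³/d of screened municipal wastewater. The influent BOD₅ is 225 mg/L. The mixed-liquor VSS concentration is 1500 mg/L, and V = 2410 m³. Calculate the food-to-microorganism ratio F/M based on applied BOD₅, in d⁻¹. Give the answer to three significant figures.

F/M ≈ 0.205 d⁻¹

F/M = applied load / biomass = Q·S₀/(V·X) = 3300 × 225 / (2410 × 1500) = 0.2054 d⁻¹.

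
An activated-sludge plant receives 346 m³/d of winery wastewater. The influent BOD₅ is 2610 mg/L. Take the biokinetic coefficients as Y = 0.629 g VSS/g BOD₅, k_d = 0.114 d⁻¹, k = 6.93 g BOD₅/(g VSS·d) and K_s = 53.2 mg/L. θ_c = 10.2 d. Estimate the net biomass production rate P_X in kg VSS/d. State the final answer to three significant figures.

Effluent substrate depends only on kinetics and SRT: S = K_s(1 + k_d θ_c) / [θ_c(Yk − k_d) − 1] = 53.2 × (1 + 0.114 × 10.2) / [10.2 × (0.629 × 6.93 − 0.114) − 1] = 115.1 / 42.30 = 2.720 mg/L.
The observed yield is Y_obs = Y/(1 + k_d·θ_c) = 0.629 / (1 + 0.114 × 10.2) = 0.629 / 2.163 = 0.2908 g VSS per g BOD₅ removed.
Mass of BOD₅ removed per day: Q(S₀ − S) = 346 × 2607 g/m³ = 902.1 kg/d.
So the net sludge growth is P_X = 0.2908 × 902.1 = 262.4 kg VSS/d.

P_X ≈ 262 kg VSS/d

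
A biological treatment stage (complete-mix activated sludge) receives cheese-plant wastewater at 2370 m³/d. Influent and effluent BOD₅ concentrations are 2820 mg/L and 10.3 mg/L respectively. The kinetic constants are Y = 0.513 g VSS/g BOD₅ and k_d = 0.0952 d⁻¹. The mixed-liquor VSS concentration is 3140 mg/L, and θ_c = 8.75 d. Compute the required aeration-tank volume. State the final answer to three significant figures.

V ≈ 5190 m³

Steady-state biomass mass balance: V·X·(1 + k_d·θ_c) = Y·Q·(S₀ − S)·θ_c, so V = 0.513 × 2370 × (2820 − 10.3) × 8.75 / [3140 × (1 + 0.0952 × 8.75)] = 2.99×10^7 / 5756 = 5193 m³.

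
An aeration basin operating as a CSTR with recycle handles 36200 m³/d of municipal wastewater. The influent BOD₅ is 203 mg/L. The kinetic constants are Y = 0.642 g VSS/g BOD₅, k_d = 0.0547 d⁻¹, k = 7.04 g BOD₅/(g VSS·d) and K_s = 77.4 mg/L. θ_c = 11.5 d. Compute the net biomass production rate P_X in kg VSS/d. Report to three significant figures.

From the Monod/SRT balance for a CMAS, S = K_s·(1+k_d θ_c)/[θ_c·(Y k − k_d) − 1] = 77.4 × (1 + 0.0547 × 11.5) / [11.5 × (0.642 × 7.04 − 0.0547) − 1] = 126.1 / 50.35 = 2.504 mg/L.
Correct the yield for decay: Y_obs = Y/(1 + k_d θ_c) = 0.642 / (1 + 0.0547 × 11.5) = 0.642 / 1.629 = 0.3941.
Mass of BOD₅ removed per day: Q(S₀ − S) = 36200 × 200.5 g/m³ = 7258 kg/d.
Net biomass production P_X = Y_obs × Q·(S₀ − S) = 0.3941 × 7258 = 2860 kg VSS/d.

P_X ≈ 2860 kg VSS/d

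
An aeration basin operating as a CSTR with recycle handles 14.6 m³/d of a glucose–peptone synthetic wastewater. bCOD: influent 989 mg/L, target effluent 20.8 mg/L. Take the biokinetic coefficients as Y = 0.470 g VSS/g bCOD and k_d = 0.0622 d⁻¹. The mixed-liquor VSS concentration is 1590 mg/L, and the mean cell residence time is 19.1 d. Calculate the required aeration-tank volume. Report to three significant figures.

V ≈ 36.5 m³

Steady-state biomass mass balance: V·X·(1 + k_d·θ_c) = Y·Q·(S₀ − S)·θ_c, so V = 0.470 × 14.6 × (989 − 20.8) × 19.1 / [1590 × (1 + 0.0622 × 19.1)] = 1.27×10^5 / 3479 = 36.48 m³.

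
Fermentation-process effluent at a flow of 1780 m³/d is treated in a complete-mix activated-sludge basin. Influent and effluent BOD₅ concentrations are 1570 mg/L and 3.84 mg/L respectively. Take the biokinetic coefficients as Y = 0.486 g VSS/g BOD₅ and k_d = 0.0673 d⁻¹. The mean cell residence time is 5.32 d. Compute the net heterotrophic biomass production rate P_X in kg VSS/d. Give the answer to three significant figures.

P_X ≈ 998 kg VSS/d

Correct the yield for decay: Y_obs = Y/(1 + k_d θ_c) = 0.486 / (1 + 0.0673 × 5.32) = 0.486 / 1.358 = 0.3579.
Substrate removed = Q·(S₀ − S) = 1780 m³/d × (1570 − 3.84) g/m³ = 2.79×10^6 g/d = 2788 kg/d.
Biomass produced: P_X = Y_obs·Q·ΔS = 0.3579 × 2788 ≈ 997.7 kg VSS/d.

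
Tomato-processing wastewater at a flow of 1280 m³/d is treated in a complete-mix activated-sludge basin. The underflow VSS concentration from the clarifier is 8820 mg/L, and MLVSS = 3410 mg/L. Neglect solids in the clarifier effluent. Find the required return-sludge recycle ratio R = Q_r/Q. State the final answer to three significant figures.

Mass balance around the secondary clarifier (neglecting effluent solids): R = X / (X_r − X) = 3410 / (8820 − 3410) = 0.6303.

R ≈ 0.630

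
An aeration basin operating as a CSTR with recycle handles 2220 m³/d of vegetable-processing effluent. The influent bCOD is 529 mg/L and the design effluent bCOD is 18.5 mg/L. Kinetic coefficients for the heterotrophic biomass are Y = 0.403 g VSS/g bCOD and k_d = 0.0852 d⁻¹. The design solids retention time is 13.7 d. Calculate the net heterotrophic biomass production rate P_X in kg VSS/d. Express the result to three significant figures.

The observed yield is Y_obs = Y/(1 + k_d·θ_c) = 0.403 / (1 + 0.0852 × 13.7) = 0.403 / 2.167 = 0.1860 g VSS per g bCOD removed.
ΔS = 529 − 18.5 = 510.5 mg/L, so the substrate removal rate is 2220 × 510.5/1000 = 1133 kg bCOD/d.
So the net sludge growth is P_X = 0.1860 × 1133 = 210.7 kg VSS/d.

P_X ≈ 211 kg VSS/d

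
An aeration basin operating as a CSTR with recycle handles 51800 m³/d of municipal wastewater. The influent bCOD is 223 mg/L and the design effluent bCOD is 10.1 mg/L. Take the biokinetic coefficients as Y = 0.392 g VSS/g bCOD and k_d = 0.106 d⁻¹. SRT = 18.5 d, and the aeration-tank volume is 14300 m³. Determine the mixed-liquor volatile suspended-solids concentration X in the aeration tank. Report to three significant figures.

X ≈ 1890 mg/L

Solving the biomass balance for X: X = Y Q (S₀−S) θ_c / [V (1+k_d θ_c)] = 0.392 × 51800 × (223 − 10.1) × 18.5 / [14300 × (1 + 0.106 × 18.5)] = 1889 mg/L.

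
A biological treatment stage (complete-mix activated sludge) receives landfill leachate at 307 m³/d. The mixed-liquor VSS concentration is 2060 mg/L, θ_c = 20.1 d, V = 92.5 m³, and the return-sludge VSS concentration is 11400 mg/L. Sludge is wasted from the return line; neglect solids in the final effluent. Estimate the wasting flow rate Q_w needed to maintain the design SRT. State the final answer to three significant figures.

Q_w = (V·X)/(θ_c X_r) = 92.50 × 2060 / (20.1 × 11400) = 0.8316 m³/d.

Q_w ≈ 0.832 m³/d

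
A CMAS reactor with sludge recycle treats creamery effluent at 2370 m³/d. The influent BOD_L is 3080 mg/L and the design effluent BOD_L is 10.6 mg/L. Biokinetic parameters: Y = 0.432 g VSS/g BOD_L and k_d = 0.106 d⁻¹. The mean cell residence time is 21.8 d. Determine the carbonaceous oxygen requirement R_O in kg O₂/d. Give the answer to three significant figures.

R_O ≈ 5930 kg O₂/d

Y_obs = Y / (1 + k_d θ_c) = 0.432 / (1 + 0.106 × 21.8) = 0.432 / 3.311 = 0.1305.
ΔS = 3080 − 10.6 = 3069 mg/L, so the substrate removal rate is 2370 × 3069/1000 = 7274 kg BOD_L/d.
Biomass synthesised: P_X = Y_obs × 7274 = 949.2 kg VSS/d.
Carbonaceous O₂ demand = substrate oxidised − cell-mass equivalent = 7274 − 1.42 × 949.2 = 5927 kg O₂/d.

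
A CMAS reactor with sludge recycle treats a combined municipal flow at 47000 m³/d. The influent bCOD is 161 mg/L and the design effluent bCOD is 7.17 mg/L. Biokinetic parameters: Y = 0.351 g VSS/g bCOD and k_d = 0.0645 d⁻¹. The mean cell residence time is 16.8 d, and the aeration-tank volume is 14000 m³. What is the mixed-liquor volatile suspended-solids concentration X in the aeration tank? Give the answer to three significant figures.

Solving the biomass balance for X: X = Y Q (S₀−S) θ_c / [V (1+k_d θ_c)] = 0.351 × 47000 × (161 − 7.17) × 16.8 / [14000 × (1 + 0.0645 × 16.8)] = 1462 mg/L.

X ≈ 1460 mg/L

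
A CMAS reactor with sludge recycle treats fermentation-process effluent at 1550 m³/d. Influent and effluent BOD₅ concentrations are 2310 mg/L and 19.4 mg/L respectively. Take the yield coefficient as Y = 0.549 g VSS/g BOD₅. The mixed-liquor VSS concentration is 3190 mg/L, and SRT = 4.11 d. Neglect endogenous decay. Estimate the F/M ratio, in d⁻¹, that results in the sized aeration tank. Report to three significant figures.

F/M ≈ 0.447 d⁻¹

With k_d = 0 the design equation reduces to V = Y Q (S₀−S) θ_c / X = 0.549 × 1550 × (2310 − 19.4) × 4.11 / 3190 = 2511 m³.
Food-to-microorganism ratio F/M = Q S₀ / (V X) = 1550 × 2310 / (2511 × 3190) = 0.4469 d⁻¹.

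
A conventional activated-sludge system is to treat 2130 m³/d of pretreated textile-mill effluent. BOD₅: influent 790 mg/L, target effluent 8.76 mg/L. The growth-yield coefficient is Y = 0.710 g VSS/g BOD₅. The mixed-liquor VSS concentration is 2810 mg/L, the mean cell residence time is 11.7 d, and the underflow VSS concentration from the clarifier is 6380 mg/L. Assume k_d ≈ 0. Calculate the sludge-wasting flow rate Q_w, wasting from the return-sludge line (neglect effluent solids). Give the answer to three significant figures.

Biomass mass balance (decay neglected): V·X = Y·Q·(S₀ − S)·θ_c, so V = 0.710 × 2130 × (790 − 8.76) × 11.7 / 2810 = 4919 m³.
Wasting from the return line (neglecting effluent solids): Q_w = V·X / (θ_c·X_r) = 4919 × 2810 / (11.7 × 6380) = 185.2 m³/d.

Q_w ≈ 185 m³/d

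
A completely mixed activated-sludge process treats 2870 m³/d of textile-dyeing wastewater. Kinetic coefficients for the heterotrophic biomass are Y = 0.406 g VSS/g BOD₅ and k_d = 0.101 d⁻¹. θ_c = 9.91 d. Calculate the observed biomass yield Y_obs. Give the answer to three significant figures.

Y_obs ≈ 0.203 g VSS/g BOD₅

Y_obs = Y / (1 + k_d θ_c) = 0.406 / (1 + 0.101 × 9.91) = 0.406 / 2.001 = 0.2029.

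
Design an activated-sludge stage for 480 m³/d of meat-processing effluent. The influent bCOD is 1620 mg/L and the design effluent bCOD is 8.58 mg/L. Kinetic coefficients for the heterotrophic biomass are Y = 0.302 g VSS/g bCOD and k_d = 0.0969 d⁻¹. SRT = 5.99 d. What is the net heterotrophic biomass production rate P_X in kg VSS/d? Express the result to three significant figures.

P_X ≈ 148 kg VSS/d

Observed yield with endogenous decay: Y_obs = Y / (1 + k_d·θ_c) = 0.302 / (1 + 0.0969 × 5.99) = 0.302 / 1.580 = 0.1911 g VSS/g bCOD.
Q·(S₀ − S) = 480 × (1620 − 8.58) × 10⁻³ = 773.5 kg/d removed.
P_X = Y_obs · Q(S₀ − S) = 0.1911 × 773.5 = 147.8 kg VSS/d.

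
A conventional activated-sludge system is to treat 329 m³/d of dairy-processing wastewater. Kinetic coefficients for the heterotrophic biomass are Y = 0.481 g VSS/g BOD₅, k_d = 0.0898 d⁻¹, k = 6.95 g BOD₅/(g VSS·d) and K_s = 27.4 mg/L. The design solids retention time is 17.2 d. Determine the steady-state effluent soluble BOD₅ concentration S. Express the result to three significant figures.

For a completely mixed reactor with recycle the Lawrence–McCarty relation gives S = K_s·(1 + k_d·θ_c) / [θ_c·(Y·k − k_d) − 1] = 27.4 × (1 + 0.0898 × 17.2) / [17.2 × (0.481 × 6.95 − 0.0898) − 1] = 69.72 / 54.95 = 1.269 mg/L.

S ≈ 1.27 mg/L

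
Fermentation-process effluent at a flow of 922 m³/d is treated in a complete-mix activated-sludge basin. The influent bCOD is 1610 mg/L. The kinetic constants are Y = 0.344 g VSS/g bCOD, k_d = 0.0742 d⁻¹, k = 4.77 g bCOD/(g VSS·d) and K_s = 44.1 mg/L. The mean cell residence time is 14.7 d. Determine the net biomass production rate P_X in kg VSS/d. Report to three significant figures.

From the Monod/SRT balance for a CMAS, S = K_s·(1+k_d θ_c)/[θ_c·(Y k − k_d) − 1] = 44.1 × (1 + 0.0742 × 14.7) / [14.7 × (0.344 × 4.77 − 0.0742) − 1] = 92.20 / 22.03 = 4.185 mg/L.
The observed yield is Y_obs = Y/(1 + k_d·θ_c) = 0.344 / (1 + 0.0742 × 14.7) = 0.344 / 2.091 = 0.1645 g VSS per g bCOD removed.
Mass of bCOD removed per day: Q(S₀ − S) = 922 × 1606 g/m³ = 1481 kg/d.
Net biomass production P_X = Y_obs × Q·(S₀ − S) = 0.1645 × 1481 = 243.6 kg VSS/d.

P_X ≈ 244 kg VSS/d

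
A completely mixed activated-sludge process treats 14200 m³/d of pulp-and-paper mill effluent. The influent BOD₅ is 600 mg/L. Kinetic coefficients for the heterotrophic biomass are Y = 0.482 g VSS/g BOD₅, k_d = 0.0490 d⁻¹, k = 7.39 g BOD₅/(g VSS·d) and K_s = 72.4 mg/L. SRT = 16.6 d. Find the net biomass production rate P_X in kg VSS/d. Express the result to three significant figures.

P_X ≈ 2260 kg VSS/d

From the Monod/SRT balance for a CMAS, S = K_s·(1+k_d θ_c)/[θ_c·(Y k − k_d) − 1] = 72.4 × (1 + 0.0490 × 16.6) / [16.6 × (0.482 × 7.39 − 0.0490) − 1] = 131.3 / 57.32 = 2.291 mg/L.
Observed yield with endogenous decay: Y_obs = Y / (1 + k_d·θ_c) = 0.482 / (1 + 0.0490 × 16.6) = 0.482 / 1.813 = 0.2658 g VSS/g BOD₅.
Q·(S₀ − S) = 14200 × (600 − 2.29) × 10⁻³ = 8487 kg/d removed.
Biomass produced: P_X = Y_obs·Q·ΔS = 0.2658 × 8487 ≈ 2256 kg VSS/d.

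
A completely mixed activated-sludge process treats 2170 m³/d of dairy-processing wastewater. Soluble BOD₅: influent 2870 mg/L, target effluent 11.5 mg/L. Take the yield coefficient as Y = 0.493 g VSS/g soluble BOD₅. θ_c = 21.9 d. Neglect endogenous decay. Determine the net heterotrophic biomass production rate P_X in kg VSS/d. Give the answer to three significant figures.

P_X ≈ 3060 kg VSS/d

Since k_d ≈ 0, Y_obs = Y = 0.493 g VSS/g soluble BOD₅.
ΔS = 2870 − 11.5 = 2858 mg/L, so the substrate removal rate is 2170 × 2858/1000 = 6203 kg soluble BOD₅/d.
Biomass produced: P_X = Y_obs·Q·ΔS = 0.4930 × 6203 ≈ 3058 kg VSS/d.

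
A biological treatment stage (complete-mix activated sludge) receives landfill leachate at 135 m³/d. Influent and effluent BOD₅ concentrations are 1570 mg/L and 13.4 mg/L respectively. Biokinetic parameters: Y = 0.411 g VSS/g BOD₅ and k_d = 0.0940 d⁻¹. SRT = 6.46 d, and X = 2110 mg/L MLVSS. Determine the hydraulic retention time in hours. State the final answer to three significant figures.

τ ≈ 29.2 h

Rearranging the biomass balance for a CMAS with decay, V = Y·Q·ΔS·θ_c / [X·(1+k_d θ_c)] = 0.411 × 135 × (1570 − 13.4) × 6.46 / [2110 × (1 + 0.0940 × 6.46)] = 5.58×10^5 / 3391 = 164.5 m³.
HRT = V/Q = 164.5 m³ / 135 m³·d⁻¹ = 1.219 d × 24 = 29.25 h.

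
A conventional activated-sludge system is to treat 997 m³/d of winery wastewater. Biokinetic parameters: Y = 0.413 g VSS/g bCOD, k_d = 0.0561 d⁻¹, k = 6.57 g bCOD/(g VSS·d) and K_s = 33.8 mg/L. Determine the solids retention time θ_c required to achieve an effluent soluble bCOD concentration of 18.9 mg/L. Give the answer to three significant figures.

θ_c ≈ 1.09 d

Specific growth rate at S = 18.9 mg/L: μ = YkS/(K_s+S) = 0.413·6.57·18.9/(33.8+18.9) = 0.9731 d⁻¹.
Then 1/θ_c = μ − k_d = 0.9731 − 0.0561 = 0.9170 d⁻¹, giving θ_c = 1.090 d.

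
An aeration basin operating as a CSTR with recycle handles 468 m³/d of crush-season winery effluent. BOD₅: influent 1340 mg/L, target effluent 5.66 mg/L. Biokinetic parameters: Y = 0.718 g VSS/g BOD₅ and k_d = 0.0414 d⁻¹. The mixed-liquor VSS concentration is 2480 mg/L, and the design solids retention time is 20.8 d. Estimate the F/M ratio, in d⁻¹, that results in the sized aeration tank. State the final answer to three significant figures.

F/M ≈ 0.125 d⁻¹

Rearranging the biomass balance for a CMAS with decay, V = Y·Q·ΔS·θ_c / [X·(1+k_d θ_c)] = 0.718 × 468 × (1340 − 5.66) × 20.8 / [2480 × (1 + 0.0414 × 20.8)] = 9.33×10^6 / 4616 = 2021 m³.
F/M = Q·S₀ / (V·X) = 468 × 1340 / (2021 × 2480) = 0.1251 g BOD₅·(g VSS·d)⁻¹.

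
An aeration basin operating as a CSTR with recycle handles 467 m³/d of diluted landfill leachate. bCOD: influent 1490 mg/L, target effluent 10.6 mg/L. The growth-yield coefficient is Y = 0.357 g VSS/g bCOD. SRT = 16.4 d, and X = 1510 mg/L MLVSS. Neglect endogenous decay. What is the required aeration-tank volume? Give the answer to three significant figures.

V ≈ 2680 m³

V·X = Y·Q·ΔS·θ_c gives V = 0.357 × 467 × (1490 − 10.6) × 16.4 / 1510 = 2679 m³.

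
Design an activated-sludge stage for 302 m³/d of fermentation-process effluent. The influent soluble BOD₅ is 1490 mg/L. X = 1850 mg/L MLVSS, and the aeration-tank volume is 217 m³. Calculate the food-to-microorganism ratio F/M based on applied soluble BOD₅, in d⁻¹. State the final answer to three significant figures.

F/M ≈ 1.12 d⁻¹

Food-to-microorganism ratio F/M = Q S₀ / (V X) = 302 × 1490 / (217.0 × 1850) = 1.121 d⁻¹.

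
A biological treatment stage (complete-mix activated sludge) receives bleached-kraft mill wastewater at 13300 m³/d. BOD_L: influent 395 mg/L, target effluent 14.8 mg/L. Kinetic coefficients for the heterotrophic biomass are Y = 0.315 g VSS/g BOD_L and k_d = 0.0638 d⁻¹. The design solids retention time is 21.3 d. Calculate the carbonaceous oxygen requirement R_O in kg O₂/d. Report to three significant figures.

Y_obs = Y / (1 + k_d θ_c) = 0.315 / (1 + 0.0638 × 21.3) = 0.315 / 2.359 = 0.1335.
ΔS = 395 − 14.8 = 380.2 mg/L, so the substrate removal rate is 13300 × 380.2/1000 = 5057 kg BOD_L/d.
P_X = Y_obs·Q·(S₀ − S) = 0.1335 × 5057 = 675.2 kg VSS/d.
R_O = Q·ΔS − 1.42 P_X = 5057 − 958.8 = 4098 kg O₂/d.

R_O ≈ 4100 kg O₂/d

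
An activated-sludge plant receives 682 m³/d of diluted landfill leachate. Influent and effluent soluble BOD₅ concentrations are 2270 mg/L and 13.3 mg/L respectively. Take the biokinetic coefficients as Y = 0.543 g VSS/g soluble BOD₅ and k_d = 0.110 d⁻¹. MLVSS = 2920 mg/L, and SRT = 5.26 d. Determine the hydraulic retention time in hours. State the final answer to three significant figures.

Rearranging the biomass balance for a CMAS with decay, V = Y·Q·ΔS·θ_c / [X·(1+k_d θ_c)] = 0.543 × 682 × (2270 − 13.3) × 5.26 / [2920 × (1 + 0.110 × 5.26)] = 4.4×10^6 / 4610 = 953.6 m³.
τ = V/Q = 953.6/682 = 1.398 d, or 33.56 h.

τ ≈ 33.6 h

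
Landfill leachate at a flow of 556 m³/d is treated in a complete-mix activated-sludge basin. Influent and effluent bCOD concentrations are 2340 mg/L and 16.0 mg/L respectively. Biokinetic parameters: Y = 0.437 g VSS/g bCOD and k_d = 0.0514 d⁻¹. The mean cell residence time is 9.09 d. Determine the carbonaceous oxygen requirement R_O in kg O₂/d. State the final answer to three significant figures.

Observed yield with endogenous decay: Y_obs = Y / (1 + k_d·θ_c) = 0.437 / (1 + 0.0514 × 9.09) = 0.437 / 1.467 = 0.2978 g VSS/g bCOD.
Mass of bCOD removed per day: Q(S₀ − S) = 556 × 2324 g/m³ = 1292 kg/d.
Biomass synthesised: P_X = Y_obs × 1292 = 384.9 kg VSS/d.
R_O = Q·ΔS − 1.42 P_X = 1292 − 546.5 = 745.7 kg O₂/d.

R_O ≈ 746 kg O₂/d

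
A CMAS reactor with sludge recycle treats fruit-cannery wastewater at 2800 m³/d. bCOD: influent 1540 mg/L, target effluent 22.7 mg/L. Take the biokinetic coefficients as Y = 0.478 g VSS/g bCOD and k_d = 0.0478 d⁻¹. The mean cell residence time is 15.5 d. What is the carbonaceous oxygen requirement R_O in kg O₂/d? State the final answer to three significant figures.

R_O ≈ 2590 kg O₂/d

Correct the yield for decay: Y_obs = Y/(1 + k_d θ_c) = 0.478 / (1 + 0.0478 × 15.5) = 0.478 / 1.741 = 0.2746.
ΔS = 1540 − 22.7 = 1517 mg/L, so the substrate removal rate is 2800 × 1517/1000 = 4248 kg bCOD/d.
Biomass synthesised: P_X = Y_obs × 4248 = 1166 kg VSS/d.
R_O = Q·(S₀ − S) − 1.42·P_X = 4248 − 1.42 × 1166 = 2592 kg O₂/d.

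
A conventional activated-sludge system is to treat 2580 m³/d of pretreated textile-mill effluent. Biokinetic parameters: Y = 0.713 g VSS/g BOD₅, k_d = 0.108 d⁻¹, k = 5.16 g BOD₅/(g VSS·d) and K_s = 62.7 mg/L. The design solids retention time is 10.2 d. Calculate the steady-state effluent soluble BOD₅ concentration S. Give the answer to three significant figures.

S ≈ 3.72 mg/L

From the Monod/SRT balance for a CMAS, S = K_s·(1+k_d θ_c)/[θ_c·(Y k − k_d) − 1] = 62.7 × (1 + 0.108 × 10.2) / [10.2 × (0.713 × 5.16 − 0.108) − 1] = 131.8 / 35.43 = 3.720 mg/L.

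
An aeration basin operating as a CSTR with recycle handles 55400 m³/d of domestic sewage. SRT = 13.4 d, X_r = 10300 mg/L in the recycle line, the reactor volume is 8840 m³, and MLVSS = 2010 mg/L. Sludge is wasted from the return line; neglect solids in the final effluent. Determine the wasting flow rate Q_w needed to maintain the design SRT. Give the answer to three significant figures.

Q_w = (V·X)/(θ_c X_r) = 8840 × 2010 / (13.4 × 10300) = 128.7 m³/d.

Q_w ≈ 129 m³/d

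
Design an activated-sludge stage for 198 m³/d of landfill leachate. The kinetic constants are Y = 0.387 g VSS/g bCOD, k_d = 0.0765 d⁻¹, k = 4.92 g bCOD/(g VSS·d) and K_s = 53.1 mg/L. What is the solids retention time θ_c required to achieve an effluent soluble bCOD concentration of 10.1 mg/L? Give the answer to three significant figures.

θ_c ≈ 4.39 d

Specific growth rate at S = 10.1 mg/L: μ = YkS/(K_s+S) = 0.387·4.92·10.1/(53.1+10.1) = 0.3043 d⁻¹.
θ_c = 1/(μ − k_d) = 1/(0.3043 − 0.0765) = 1/0.2278 = 4.390 d.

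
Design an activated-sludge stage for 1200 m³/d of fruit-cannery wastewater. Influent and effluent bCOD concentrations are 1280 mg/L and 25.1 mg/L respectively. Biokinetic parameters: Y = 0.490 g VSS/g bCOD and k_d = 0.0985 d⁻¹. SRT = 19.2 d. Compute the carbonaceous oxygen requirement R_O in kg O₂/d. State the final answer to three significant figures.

R_O ≈ 1140 kg O₂/d

Correct the yield for decay: Y_obs = Y/(1 + k_d θ_c) = 0.490 / (1 + 0.0985 × 19.2) = 0.490 / 2.891 = 0.1695.
Substrate removed = Q·(S₀ − S) = 1200 m³/d × (1280 − 25.1) g/m³ = 1.51×10^6 g/d = 1506 kg/d.
P_X = Y_obs·Q·(S₀ − S) = 0.1695 × 1506 = 255.2 kg VSS/d.
R_O = Q·(S₀ − S) − 1.42·P_X = 1506 − 1.42 × 255.2 = 1143 kg O₂/d.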